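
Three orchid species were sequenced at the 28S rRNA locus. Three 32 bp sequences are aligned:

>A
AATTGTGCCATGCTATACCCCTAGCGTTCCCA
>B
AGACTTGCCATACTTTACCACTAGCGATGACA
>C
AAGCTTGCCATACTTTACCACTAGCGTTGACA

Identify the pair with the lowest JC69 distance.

B and C

A–B: 10/32 differ, p = 0.313, d = 0.404.
A–C: 8/32 differ, p = 0.250, d = 0.304.
B–C: 3/32 differ, p = 0.094, d = 0.100.
The smallest distance is between B and C.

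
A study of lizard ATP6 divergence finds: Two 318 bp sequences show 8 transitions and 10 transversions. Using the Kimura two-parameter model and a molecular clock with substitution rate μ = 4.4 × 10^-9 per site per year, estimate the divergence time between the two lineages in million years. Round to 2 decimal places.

P = 8/318 ≈ 0.025157 and Q = 10/318 ≈ 0.031447.
Under the Kimura two-parameter model, d = −½ ln(1 − 2P − Q) − ¼ ln(1 − 2Q).
1 − 2P − Q = 0.918239, giving −½ ln(0.918239) = 0.042649.
1 − 2Q = 0.937106, giving −¼ ln(0.937106) = 0.016240.
d = 0.042649 + 0.016240 = 0.058889.
Under a molecular clock d = 2μt, so t = d/(2μ) = 0.058889 / (2 × 4.4 × 10^-9) = 6.69 million years.

6.69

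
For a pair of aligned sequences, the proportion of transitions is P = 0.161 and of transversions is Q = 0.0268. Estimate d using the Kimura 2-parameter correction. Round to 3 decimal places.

0.228

Under the Kimura two-parameter model, d = −½ ln(1 − 2P − Q) − ¼ ln(1 − 2Q).
1 − 2P − Q = 0.6512, giving −½ ln(0.6512) = 0.214469.
1 − 2Q = 0.9464, giving −¼ ln(0.9464) = 0.013772.
d = 0.214469 + 0.013772 = 0.228241.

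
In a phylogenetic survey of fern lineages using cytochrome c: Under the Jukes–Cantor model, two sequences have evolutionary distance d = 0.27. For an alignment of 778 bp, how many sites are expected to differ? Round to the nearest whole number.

Invert JC69: p = (3/4)(1 − e^(−4d/3)) = 0.75 × (1 − e^(-0.36)) = 0.75 × (1 − 0.697676) = 0.226743.
Expected differing sites = pL ≈ 0.226743 × 778 = 176.406054 ≈ 176.

176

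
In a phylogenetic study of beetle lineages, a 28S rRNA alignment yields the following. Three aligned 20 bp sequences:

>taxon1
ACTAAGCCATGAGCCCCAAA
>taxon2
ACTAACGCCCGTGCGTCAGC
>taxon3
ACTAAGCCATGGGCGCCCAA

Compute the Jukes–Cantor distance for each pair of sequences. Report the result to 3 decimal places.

taxon1–taxon2: 9/20 sites differ → p = 0.45, d = −0.75 ln(1 − 0.6) = 0.687218 ≈ 0.687.
taxon1–taxon3: 3/20 sites differ → p = 0.15, d = −0.75 ln(1 − 0.2) = 0.167358 ≈ 0.167.
taxon2–taxon3: 9/20 sites differ → p = 0.45, d = −0.75 ln(1 − 0.6) = 0.687218 ≈ 0.687.

d(taxon1,taxon2) = 0.687, d(taxon1,taxon3) = 0.167, d(taxon2,taxon3) = 0.687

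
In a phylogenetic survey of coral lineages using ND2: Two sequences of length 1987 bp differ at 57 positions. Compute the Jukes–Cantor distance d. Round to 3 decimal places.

p = 57/1987 ≈ 0.028686.
d = −(3/4) ln(1 − 4p/3) = −0.75 ln(1 − 0.038248) = −0.75 ln(0.961752)
  = −0.75 × (-0.038999) = 0.029249 substitutions/site.

0.029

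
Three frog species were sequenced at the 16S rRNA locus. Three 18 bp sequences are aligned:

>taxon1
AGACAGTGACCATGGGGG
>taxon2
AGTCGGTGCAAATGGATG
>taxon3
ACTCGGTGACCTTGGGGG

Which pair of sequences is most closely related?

taxon1 and taxon3

taxon1–taxon2: 7/18 differ, p = 0.389, d = 0.548.
taxon1–taxon3: 4/18 differ, p = 0.222, d = 0.264.
taxon2–taxon3: 7/18 differ, p = 0.389, d = 0.548.
The smallest distance is between taxon1 and taxon3.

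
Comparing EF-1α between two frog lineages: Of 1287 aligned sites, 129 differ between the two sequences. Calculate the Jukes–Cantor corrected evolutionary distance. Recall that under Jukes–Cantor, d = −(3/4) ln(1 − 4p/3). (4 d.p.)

p = 129/1287 ≈ 0.100233.
d = −(3/4) ln(1 − 4p/3) = −0.75 ln(1 − 0.133644) = −0.75 ln(0.866356)
  = −0.75 × (-0.143459) = 0.107594 substitutions/site.

0.1076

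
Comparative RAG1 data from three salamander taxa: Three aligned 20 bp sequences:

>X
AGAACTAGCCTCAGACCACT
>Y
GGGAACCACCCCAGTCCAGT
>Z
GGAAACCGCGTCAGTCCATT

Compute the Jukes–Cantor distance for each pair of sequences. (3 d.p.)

X–Y: 9/20 sites differ → p = 0.45, d = −0.75 ln(1 − 0.6) = 0.687218 ≈ 0.687.
X–Z: 7/20 sites differ → p = 0.35, d = −0.75 ln(1 − 0.466667) = 0.471457 ≈ 0.471.
Y–Z: 5/20 sites differ → p = 0.25, d = −0.75 ln(1 − 0.333333) = 0.304098 ≈ 0.304.

d(X,Y) = 0.687, d(X,Z) = 0.471, d(Y,Z) = 0.304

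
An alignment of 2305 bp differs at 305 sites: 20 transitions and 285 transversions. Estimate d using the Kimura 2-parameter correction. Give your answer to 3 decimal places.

P = 20/2305 ≈ 0.008677 and Q = 285/2305 ≈ 0.123644.
Under the Kimura two-parameter model, d = −½ ln(1 − 2P − Q) − ¼ ln(1 − 2Q).
1 − 2P − Q = 0.859002, giving −½ ln(0.859002) = 0.075992.
1 − 2Q = 0.752712, giving −¼ ln(0.752712) = 0.071018.
d = 0.075992 + 0.071018 = 0.147010.

0.147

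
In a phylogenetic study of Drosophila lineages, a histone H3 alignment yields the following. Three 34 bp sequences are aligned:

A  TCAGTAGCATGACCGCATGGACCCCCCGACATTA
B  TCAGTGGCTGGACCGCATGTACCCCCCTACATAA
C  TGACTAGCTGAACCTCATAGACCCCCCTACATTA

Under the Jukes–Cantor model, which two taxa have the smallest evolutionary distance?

A–B: 6/34 differ, p = 0.176, d = 0.201.
A–C: 8/34 differ, p = 0.235, d = 0.282.
B–C: 8/34 differ, p = 0.235, d = 0.282.
The smallest distance is between A and B.

A and B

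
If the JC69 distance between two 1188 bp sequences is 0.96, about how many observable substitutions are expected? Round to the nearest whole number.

643

Invert JC69: p = (3/4)(1 − e^(−4d/3)) = 0.75 × (1 − e^(-1.28)) = 0.75 × (1 − 0.278037) = 0.541472.
Expected differing sites = pL ≈ 0.541472 × 1188 = 643.268736 ≈ 643.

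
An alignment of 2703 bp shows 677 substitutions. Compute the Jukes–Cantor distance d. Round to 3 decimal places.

0.305

p = 677/2703 ≈ 0.250462.
d = −(3/4) ln(1 − 4p/3) = −0.75 ln(1 − 0.333949) = −0.75 ln(0.666051)
  = −0.75 × (-0.406389) = 0.304792 substitutions/site.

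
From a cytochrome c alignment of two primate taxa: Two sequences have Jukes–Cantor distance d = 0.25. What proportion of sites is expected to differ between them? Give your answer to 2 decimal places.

0.21

p = (3/4)(1 − e^(−4d/3)) = 0.75 × (1 − e^(-0.333333)) = 0.75 × (1 − 0.716532) = 0.212601.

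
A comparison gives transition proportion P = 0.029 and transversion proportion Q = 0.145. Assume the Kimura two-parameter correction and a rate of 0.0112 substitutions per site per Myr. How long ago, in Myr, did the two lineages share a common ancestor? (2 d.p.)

8.89

Under the Kimura two-parameter model, d = −½ ln(1 − 2P − Q) − ¼ ln(1 − 2Q).
1 − 2P − Q = 0.797, giving −½ ln(0.797) = 0.113450.
1 − 2Q = 0.71, giving −¼ ln(0.71) = 0.085623.
d = 0.113450 + 0.085623 = 0.199073.
Under a molecular clock d = 2μt, so t = d/(2μ) = 0.199073 / (2 × 0.0112) = 8.89 Myr.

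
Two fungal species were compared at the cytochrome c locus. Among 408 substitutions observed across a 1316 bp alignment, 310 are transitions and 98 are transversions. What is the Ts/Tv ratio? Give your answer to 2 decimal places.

3.16

R = 310/98 = 3.163265… ≈ 3.16 (to 2 d.p.).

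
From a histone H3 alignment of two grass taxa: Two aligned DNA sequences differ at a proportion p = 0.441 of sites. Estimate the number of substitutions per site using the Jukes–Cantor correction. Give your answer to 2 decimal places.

d = −(3/4) ln(1 − 4p/3) = −0.75 ln(1 − 0.588) = −0.75 ln(0.412)
  = −0.75 × (-0.886732) = 0.665049 substitutions/site.

0.67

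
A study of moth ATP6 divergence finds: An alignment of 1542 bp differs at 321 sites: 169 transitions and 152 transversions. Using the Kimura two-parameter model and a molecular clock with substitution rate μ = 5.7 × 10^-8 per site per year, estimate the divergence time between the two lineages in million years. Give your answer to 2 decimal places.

P = 169/1542 ≈ 0.109598 and Q = 152/1542 ≈ 0.098573.
Under the Kimura two-parameter model, d = −½ ln(1 − 2P − Q) − ¼ ln(1 − 2Q).
1 − 2P − Q = 0.682231, giving −½ ln(0.682231) = 0.191193.
1 − 2Q = 0.802854, giving −¼ ln(0.802854) = 0.054896.
d = 0.191193 + 0.054896 = 0.246089.
Under a molecular clock d = 2μt, so t = d/(2μ) = 0.246089 / (2 × 5.7 × 10^-8) = 2.16 million years.

2.16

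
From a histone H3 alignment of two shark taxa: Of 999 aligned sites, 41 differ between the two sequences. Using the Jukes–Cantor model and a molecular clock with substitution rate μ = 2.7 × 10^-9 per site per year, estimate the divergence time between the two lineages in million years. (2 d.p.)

p = 41/999 ≈ 0.041041.
d = −(3/4) ln(1 − 4p/3) = −0.75 ln(1 − 0.054721) = −0.75 ln(0.945279)
  = −0.75 × (-0.056275) = 0.042206 substitutions/site.
Under a molecular clock d = 2μt, so t = d/(2μ) = 0.042206 / (2 × 2.7 × 10^-9) = 7.82 million years.

7.82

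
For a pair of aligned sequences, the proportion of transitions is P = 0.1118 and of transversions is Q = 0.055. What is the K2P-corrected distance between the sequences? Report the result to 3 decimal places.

0.192

Under the Kimura two-parameter model, d = −½ ln(1 − 2P − Q) − ¼ ln(1 − 2Q).
1 − 2P − Q = 0.7214, giving −½ ln(0.7214) = 0.163281.
1 − 2Q = 0.89, giving −¼ ln(0.89) = 0.029133.
d = 0.163281 + 0.029133 = 0.192414.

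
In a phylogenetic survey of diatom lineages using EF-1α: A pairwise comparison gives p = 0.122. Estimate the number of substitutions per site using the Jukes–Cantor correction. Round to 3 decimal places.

d = −(3/4) ln(1 − 4p/3) = −0.75 ln(1 − 0.162667) = −0.75 ln(0.837333)
  = −0.75 × (-0.177533) = 0.133150 substitutions/site.

0.133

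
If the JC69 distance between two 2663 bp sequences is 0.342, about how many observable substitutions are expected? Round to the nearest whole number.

731

Invert JC69: p = (3/4)(1 − e^(−4d/3)) = 0.75 × (1 − e^(-0.456)) = 0.75 × (1 − 0.633814) = 0.274640.
Expected differing sites = pL ≈ 0.274640 × 2663 = 731.36632 ≈ 731.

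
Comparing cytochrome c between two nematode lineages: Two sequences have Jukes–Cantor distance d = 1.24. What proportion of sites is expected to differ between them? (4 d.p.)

0.6064

p = (3/4)(1 − e^(−4d/3)) = 0.75 × (1 − e^(-1.653333)) = 0.75 × (1 − 0.191411) = 0.606442.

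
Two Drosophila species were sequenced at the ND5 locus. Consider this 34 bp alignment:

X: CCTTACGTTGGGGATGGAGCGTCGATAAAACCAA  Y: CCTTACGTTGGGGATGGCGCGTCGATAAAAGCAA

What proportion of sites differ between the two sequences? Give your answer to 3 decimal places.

0.059

The sequences differ at 2 of 34 positions (sites 18, 31).
p = 2/34 = 0.058823… ≈ 0.059 (to 3 d.p.).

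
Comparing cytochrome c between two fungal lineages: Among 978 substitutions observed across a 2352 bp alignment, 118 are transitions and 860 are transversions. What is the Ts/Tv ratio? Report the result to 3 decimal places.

R = 118/860 = 0.137209… ≈ 0.137 (to 3 d.p.).

0.137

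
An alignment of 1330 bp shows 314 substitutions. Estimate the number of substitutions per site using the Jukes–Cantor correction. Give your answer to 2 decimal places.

p = 314/1330 ≈ 0.23609.
d = −(3/4) ln(1 − 4p/3) = −0.75 ln(1 − 0.314787) = −0.75 ln(0.685213)
  = −0.75 × (-0.378026) = 0.283520 substitutions/site.

0.28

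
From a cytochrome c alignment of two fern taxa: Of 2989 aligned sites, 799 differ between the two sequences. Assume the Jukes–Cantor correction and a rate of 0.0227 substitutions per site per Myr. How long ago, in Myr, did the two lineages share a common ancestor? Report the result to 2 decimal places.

7.28

p = 799/2989 ≈ 0.267313.
d = −(3/4) ln(1 − 4p/3) = −0.75 ln(1 − 0.356417) = −0.75 ln(0.643583)
  = −0.75 × (-0.440704) = 0.330528 substitutions/site.
Under a molecular clock d = 2μt, so t = d/(2μ) = 0.330528 / (2 × 0.0227) = 7.28 Myr.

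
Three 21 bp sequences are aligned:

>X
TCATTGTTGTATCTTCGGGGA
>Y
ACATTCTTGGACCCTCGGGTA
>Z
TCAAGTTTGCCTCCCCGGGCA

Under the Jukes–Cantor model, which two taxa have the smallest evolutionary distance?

X and Y

X–Y: 6/21 differ, p = 0.286, d = 0.360.
X–Z: 8/21 differ, p = 0.381, d = 0.532.
Y–Z: 9/21 differ, p = 0.429, d = 0.635.
The smallest distance is between X and Y.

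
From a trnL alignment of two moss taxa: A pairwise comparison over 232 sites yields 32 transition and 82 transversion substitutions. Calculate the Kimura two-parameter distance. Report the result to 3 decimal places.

P = 32/232 ≈ 0.137931 and Q = 82/232 ≈ 0.353448.
Under the Kimura two-parameter model, d = −½ ln(1 − 2P − Q) − ¼ ln(1 − 2Q).
1 − 2P − Q = 0.37069, giving −½ ln(0.37069) = 0.496195.
1 − 2Q = 0.293104, giving −¼ ln(0.293104) = 0.306807.
d = 0.496195 + 0.306807 = 0.803002.

0.803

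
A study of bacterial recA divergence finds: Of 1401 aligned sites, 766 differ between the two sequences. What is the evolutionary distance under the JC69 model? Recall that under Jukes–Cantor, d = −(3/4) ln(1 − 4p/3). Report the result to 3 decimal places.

0.979

p = 766/1401 ≈ 0.546752.
d = −(3/4) ln(1 − 4p/3) = −0.75 ln(1 − 0.729003) = −0.75 ln(0.270997)
  = −0.75 × (-1.305648) = 0.979236 substitutions/site.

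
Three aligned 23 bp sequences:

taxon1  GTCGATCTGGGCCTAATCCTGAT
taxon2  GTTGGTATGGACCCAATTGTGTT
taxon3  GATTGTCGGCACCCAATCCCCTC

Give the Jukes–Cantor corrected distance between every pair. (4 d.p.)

d(taxon1,taxon2) = 0.4674, d(taxon1,taxon3) = 0.8922, d(taxon2,taxon3) = 0.6501

taxon1–taxon2: 8/23 sites differ → p ≈ 0.347826, d = −0.75 ln(1 − 0.463768) = 0.467391 ≈ 0.4674.
taxon1–taxon3: 12/23 sites differ → p ≈ 0.521739, d = −0.75 ln(1 − 0.695652) = 0.892188 ≈ 0.8922.
taxon2–taxon3: 10/23 sites differ → p ≈ 0.434783, d = −0.75 ln(1 − 0.579711) = 0.650110 ≈ 0.6501.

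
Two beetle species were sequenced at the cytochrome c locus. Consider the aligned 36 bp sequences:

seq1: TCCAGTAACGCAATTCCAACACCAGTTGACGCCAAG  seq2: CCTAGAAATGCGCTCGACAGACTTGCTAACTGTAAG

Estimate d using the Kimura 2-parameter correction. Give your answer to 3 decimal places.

0.866

Of 36 sites, 9 differences are transitions and 9 are transversions, so P = 9/36 = 0.25 and Q = 9/36 = 0.25.
Under the Kimura two-parameter model, d = −½ ln(1 − 2P − Q) − ¼ ln(1 − 2Q).
1 − 2P − Q = 0.25, giving −½ ln(0.25) = 0.693147.
1 − 2Q = 0.5, giving −¼ ln(0.5) = 0.173287.
d = 0.693147 + 0.173287 = 0.866434.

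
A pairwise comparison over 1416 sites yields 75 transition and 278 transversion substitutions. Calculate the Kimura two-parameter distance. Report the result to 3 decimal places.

P = 75/1416 ≈ 0.052966 and Q = 278/1416 ≈ 0.196328.
Under the Kimura two-parameter model, d = −½ ln(1 − 2P − Q) − ¼ ln(1 − 2Q).
1 − 2P − Q = 0.69774, giving −½ ln(0.69774) = 0.179954.
1 − 2Q = 0.607344, giving −¼ ln(0.607344) = 0.124665.
d = 0.179954 + 0.124665 = 0.304619.

0.305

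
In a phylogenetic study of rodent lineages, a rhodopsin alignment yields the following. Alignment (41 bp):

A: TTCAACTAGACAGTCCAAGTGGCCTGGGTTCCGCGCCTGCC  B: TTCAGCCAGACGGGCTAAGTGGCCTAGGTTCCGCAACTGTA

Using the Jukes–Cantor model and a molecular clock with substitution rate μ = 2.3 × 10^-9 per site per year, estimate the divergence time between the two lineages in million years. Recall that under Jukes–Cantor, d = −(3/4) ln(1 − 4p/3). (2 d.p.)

64.13

The sequences differ at 10 of 41 sites (5, 7, 12, 14, 16, 26, 35, 36, 40, 41), so p = 10/41 ≈ 0.243902.
d = −(3/4) ln(1 − 4p/3) = −0.75 ln(1 − 0.325203) = −0.75 ln(0.674797)
  = −0.75 × (-0.393343) = 0.295007 substitutions/site.
Under a molecular clock d = 2μt, so t = d/(2μ) = 0.295007 / (2 × 2.3 × 10^-9) = 64.13 million years.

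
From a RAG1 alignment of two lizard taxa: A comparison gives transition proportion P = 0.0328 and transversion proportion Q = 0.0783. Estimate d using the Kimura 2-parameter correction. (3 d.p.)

Under the Kimura two-parameter model, d = −½ ln(1 − 2P − Q) − ¼ ln(1 − 2Q).
1 − 2P − Q = 0.8561, giving −½ ln(0.8561) = 0.077684.
1 − 2Q = 0.8434, giving −¼ ln(0.8434) = 0.042578.
d = 0.077684 + 0.042578 = 0.120262.

0.120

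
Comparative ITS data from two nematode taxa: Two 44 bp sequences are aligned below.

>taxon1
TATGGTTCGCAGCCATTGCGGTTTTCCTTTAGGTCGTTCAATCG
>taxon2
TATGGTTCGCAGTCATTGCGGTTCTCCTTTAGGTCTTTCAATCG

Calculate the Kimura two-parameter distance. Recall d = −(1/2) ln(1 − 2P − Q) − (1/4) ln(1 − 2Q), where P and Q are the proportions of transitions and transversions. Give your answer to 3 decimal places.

0.072

Of 44 sites, 2 differences are transitions and 1 are transversions, so P = 2/44 ≈ 0.045455 and Q = 1/44 ≈ 0.022727.
Under the Kimura two-parameter model, d = −½ ln(1 − 2P − Q) − ¼ ln(1 − 2Q).
1 − 2P − Q = 0.886363, giving −½ ln(0.886363) = 0.060314.
1 − 2Q = 0.954546, giving −¼ ln(0.954546) = 0.011630.
d = 0.060314 + 0.011630 = 0.071944.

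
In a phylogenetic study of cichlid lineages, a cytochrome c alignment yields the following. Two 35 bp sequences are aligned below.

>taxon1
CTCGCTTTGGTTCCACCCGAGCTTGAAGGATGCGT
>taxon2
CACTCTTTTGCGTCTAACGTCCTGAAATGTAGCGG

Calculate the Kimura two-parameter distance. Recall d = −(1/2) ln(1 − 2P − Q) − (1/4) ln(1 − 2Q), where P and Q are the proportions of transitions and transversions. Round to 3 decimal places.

0.826

Of 35 sites, 3 differences are transitions and 14 are transversions, so P = 3/35 ≈ 0.085714 and Q = 14/35 = 0.4.
Under the Kimura two-parameter model, d = −½ ln(1 − 2P − Q) − ¼ ln(1 − 2Q).
1 − 2P − Q = 0.428572, giving −½ ln(0.428572) = 0.423648.
1 − 2Q = 0.2, giving −¼ ln(0.2) = 0.402359.
d = 0.423648 + 0.402359 = 0.826007.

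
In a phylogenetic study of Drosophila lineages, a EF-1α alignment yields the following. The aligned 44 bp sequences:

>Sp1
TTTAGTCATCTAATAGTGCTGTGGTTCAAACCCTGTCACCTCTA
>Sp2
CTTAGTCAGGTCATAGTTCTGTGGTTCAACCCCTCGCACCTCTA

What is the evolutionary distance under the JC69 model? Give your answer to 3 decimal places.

The sequences differ at 8 of 44 sites (1, 9, 10, 12, 18, 30, 35, 36), so p = 8/44 ≈ 0.181818.
d = −(3/4) ln(1 − 4p/3) = −0.75 ln(1 − 0.242424) = −0.75 ln(0.757576)
  = −0.75 × (-0.277631) = 0.208223 substitutions/site.

0.208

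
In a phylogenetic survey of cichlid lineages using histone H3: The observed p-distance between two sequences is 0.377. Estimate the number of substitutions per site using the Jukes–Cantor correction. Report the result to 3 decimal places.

d = −(3/4) ln(1 − 4p/3) = −0.75 ln(1 − 0.502667) = −0.75 ln(0.497333)
  = −0.75 × (-0.698495) = 0.523871 substitutions/site.

0.524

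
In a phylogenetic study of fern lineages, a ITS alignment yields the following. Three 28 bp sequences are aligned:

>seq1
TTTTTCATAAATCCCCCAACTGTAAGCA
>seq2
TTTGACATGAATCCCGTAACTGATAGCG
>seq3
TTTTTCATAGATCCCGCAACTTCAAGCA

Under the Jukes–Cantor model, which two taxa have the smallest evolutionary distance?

seq1 and seq3

seq1–seq2: 8/28 differ, p = 0.286, d = 0.360.
seq1–seq3: 4/28 differ, p = 0.143, d = 0.158.
seq2–seq3: 9/28 differ, p = 0.321, d = 0.420.
The smallest distance is between seq1 and seq3.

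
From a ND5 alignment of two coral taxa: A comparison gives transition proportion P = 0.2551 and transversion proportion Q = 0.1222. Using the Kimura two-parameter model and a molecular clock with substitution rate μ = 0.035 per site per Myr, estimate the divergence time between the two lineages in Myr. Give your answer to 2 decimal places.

Under the Kimura two-parameter model, d = −½ ln(1 − 2P − Q) − ¼ ln(1 − 2Q).
1 − 2P − Q = 0.3676, giving −½ ln(0.3676) = 0.500380.
1 − 2Q = 0.7556, giving −¼ ln(0.7556) = 0.070061.
d = 0.500380 + 0.070061 = 0.570441.
Under a molecular clock d = 2μt, so t = d/(2μ) = 0.570441 / (2 × 0.035) = 8.15 Myr.

8.15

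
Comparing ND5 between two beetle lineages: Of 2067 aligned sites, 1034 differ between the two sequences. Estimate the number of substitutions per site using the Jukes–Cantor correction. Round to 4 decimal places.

p = 1034/2067 ≈ 0.500242.
d = −(3/4) ln(1 − 4p/3) = −0.75 ln(1 − 0.666989) = −0.75 ln(0.333011)
  = −0.75 × (-1.099580) = 0.824685 substitutions/site.

0.8247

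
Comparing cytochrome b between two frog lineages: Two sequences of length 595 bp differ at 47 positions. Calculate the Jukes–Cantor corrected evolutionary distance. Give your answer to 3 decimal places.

p = 47/595 ≈ 0.078992.
d = −(3/4) ln(1 − 4p/3) = −0.75 ln(1 − 0.105323) = −0.75 ln(0.894677)
  = −0.75 × (-0.111293) = 0.083470 substitutions/site.

0.083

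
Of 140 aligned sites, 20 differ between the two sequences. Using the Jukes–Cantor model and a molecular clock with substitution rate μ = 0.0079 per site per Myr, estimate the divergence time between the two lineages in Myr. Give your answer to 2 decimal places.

p = 20/140 ≈ 0.142857.
d = −(3/4) ln(1 − 4p/3) = −0.75 ln(1 − 0.190476) = −0.75 ln(0.809524)
  = −0.75 × (-0.211309) = 0.158482 substitutions/site.
Under a molecular clock d = 2μt, so t = d/(2μ) = 0.158482 / (2 × 0.0079) = 10.03 Myr.

10.03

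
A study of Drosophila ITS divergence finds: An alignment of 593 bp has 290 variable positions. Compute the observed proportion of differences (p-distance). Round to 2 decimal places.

0.49

p = 290/593 = 0.489038… ≈ 0.49 (to 2 d.p.).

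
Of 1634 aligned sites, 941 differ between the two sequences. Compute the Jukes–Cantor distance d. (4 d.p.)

1.0953

p = 941/1634 ≈ 0.575887.
d = −(3/4) ln(1 − 4p/3) = −0.75 ln(1 − 0.767849) = −0.75 ln(0.232151)
  = −0.75 × (-1.460367) = 1.095275 substitutions/site.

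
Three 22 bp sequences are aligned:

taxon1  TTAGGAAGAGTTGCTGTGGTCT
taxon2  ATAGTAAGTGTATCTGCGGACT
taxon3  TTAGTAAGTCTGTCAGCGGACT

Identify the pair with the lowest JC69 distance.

taxon2 and taxon3

taxon1–taxon2: 7/22 differ, p = 0.318, d = 0.414.
taxon1–taxon3: 8/22 differ, p = 0.364, d = 0.497.
taxon2–taxon3: 4/22 differ, p = 0.182, d = 0.208.
The smallest distance is between taxon2 and taxon3.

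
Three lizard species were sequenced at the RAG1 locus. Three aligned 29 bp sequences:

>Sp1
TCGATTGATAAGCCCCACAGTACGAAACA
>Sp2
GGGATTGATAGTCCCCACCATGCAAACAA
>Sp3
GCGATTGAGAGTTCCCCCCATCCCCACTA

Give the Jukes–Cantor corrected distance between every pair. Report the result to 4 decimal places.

d(Sp1,Sp2) = 0.4618, d(Sp1,Sp3) = 0.6829, d(Sp2,Sp3) = 0.3439

Sp1–Sp2: 10/29 sites differ → p ≈ 0.344828, d = −0.75 ln(1 − 0.459771) = 0.461822 ≈ 0.4618.
Sp1–Sp3: 13/29 sites differ → p ≈ 0.448276, d = −0.75 ln(1 − 0.597701) = 0.682920 ≈ 0.6829.
Sp2–Sp3: 8/29 sites differ → p ≈ 0.275862, d = −0.75 ln(1 − 0.367816) = 0.343931 ≈ 0.3439.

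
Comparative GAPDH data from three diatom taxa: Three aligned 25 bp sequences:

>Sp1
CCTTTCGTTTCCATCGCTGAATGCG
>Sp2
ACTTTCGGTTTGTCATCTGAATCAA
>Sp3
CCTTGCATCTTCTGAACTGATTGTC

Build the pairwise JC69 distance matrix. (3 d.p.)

d(Sp1,Sp2) = 0.663, d(Sp1,Sp3) = 0.663, d(Sp2,Sp3) = 0.766

Sp1–Sp2: 11/25 sites differ → p = 0.44, d = −0.75 ln(1 − 0.586667) = 0.662626 ≈ 0.663.
Sp1–Sp3: 11/25 sites differ → p = 0.44, d = −0.75 ln(1 − 0.586667) = 0.662626 ≈ 0.663.
Sp2–Sp3: 12/25 sites differ → p = 0.48, d = −0.75 ln(1 − 0.64) = 0.766238 ≈ 0.766.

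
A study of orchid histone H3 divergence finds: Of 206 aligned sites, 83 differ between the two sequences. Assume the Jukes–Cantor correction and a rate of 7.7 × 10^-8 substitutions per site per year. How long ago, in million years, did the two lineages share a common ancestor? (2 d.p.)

p = 83/206 ≈ 0.402913.
d = −(3/4) ln(1 − 4p/3) = −0.75 ln(1 − 0.537217) = −0.75 ln(0.462783)
  = −0.75 × (-0.770497) = 0.577873 substitutions/site.
Under a molecular clock d = 2μt, so t = d/(2μ) = 0.577873 / (2 × 7.7 × 10^-8) = 3.75 million years.

3.75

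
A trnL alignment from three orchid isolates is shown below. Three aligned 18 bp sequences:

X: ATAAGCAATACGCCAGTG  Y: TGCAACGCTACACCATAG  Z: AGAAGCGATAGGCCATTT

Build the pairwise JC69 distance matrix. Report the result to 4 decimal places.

d(X,Y) = 0.8240, d(X,Z) = 0.3470, d(Y,Z) = 0.6735

X–Y: 9/18 sites differ → p = 0.5, d = −0.75 ln(1 − 0.666667) = 0.823960 ≈ 0.8240.
X–Z: 5/18 sites differ → p ≈ 0.277778, d = −0.75 ln(1 − 0.370371) = 0.346968 ≈ 0.3470.
Y–Z: 8/18 sites differ → p ≈ 0.444444, d = −0.75 ln(1 − 0.592592) = 0.673455 ≈ 0.6735.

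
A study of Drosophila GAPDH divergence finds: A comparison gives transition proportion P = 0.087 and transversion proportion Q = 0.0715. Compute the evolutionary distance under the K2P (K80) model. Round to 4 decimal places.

0.1794

Under the Kimura two-parameter model, d = −½ ln(1 − 2P − Q) − ¼ ln(1 − 2Q).
1 − 2P − Q = 0.7545, giving −½ ln(0.7545) = 0.140850.
1 − 2Q = 0.857, giving −¼ ln(0.857) = 0.038579.
d = 0.140850 + 0.038579 = 0.179429.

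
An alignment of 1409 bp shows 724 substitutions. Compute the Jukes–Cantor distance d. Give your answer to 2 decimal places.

p = 724/1409 ≈ 0.51384.
d = −(3/4) ln(1 − 4p/3) = −0.75 ln(1 − 0.68512) = −0.75 ln(0.31488)
  = −0.75 × (-1.155564) = 0.866673 substitutions/site.

0.87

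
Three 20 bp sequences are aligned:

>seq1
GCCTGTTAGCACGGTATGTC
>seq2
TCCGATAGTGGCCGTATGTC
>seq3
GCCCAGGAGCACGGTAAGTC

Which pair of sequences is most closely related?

seq1–seq2: 9/20 differ, p = 0.450, d = 0.687.
seq1–seq3: 5/20 differ, p = 0.250, d = 0.304.
seq2–seq3: 10/20 differ, p = 0.500, d = 0.824.
The smallest distance is between seq1 and seq3.

seq1 and seq3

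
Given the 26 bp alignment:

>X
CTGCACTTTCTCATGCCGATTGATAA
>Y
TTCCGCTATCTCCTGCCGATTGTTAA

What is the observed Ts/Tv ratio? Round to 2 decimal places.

0.50

Transitions are A↔G and C↔T; transversions are all other mismatches.
Transitions: 2. Transversions: 4.
R = 2/4 = 0.50.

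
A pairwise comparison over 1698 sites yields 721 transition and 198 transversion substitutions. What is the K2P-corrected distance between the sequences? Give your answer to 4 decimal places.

P = 721/1698 ≈ 0.424617 and Q = 198/1698 ≈ 0.116608.
Under the Kimura two-parameter model, d = −½ ln(1 − 2P − Q) − ¼ ln(1 − 2Q).
1 − 2P − Q = 0.034158, giving −½ ln(0.034158) = 1.688379.
1 − 2Q = 0.766784, giving −¼ ln(0.766784) = 0.066388.
d = 1.688379 + 0.066388 = 1.754767.

1.7548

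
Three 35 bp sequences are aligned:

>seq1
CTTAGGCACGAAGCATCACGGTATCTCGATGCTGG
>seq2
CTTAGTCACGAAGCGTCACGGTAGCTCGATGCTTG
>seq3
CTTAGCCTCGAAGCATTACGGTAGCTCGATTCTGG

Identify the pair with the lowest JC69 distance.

seq1 and seq2

seq1–seq2: 4/35 differ, p = 0.114, d = 0.124.
seq1–seq3: 5/35 differ, p = 0.143, d = 0.158.
seq2–seq3: 6/35 differ, p = 0.171, d = 0.195.
The smallest distance is between seq1 and seq2.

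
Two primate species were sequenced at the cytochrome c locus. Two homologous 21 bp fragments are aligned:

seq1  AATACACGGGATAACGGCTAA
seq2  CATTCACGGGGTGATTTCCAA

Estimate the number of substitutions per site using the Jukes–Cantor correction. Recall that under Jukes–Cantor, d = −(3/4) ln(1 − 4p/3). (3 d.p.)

The sequences differ at 8 of 21 sites (1, 4, 11, 13, 15, 16, 17, 19), so p = 8/21 ≈ 0.380952.
d = −(3/4) ln(1 − 4p/3) = −0.75 ln(1 − 0.507936) = −0.75 ln(0.492064)
  = −0.75 × (-0.709146) = 0.531860 substitutions/site.

0.532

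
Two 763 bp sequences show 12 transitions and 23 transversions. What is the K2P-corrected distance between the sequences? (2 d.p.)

P = 12/763 ≈ 0.015727 and Q = 23/763 ≈ 0.030144.
Under the Kimura two-parameter model, d = −½ ln(1 − 2P − Q) − ¼ ln(1 − 2Q).
1 − 2P − Q = 0.938402, giving −½ ln(0.938402) = 0.031788.
1 − 2Q = 0.939712, giving −¼ ln(0.939712) = 0.015545.
d = 0.031788 + 0.015545 = 0.047333.

0.05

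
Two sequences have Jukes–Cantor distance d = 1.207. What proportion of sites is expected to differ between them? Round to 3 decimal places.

0.600

p = (3/4)(1 − e^(−4d/3)) = 0.75 × (1 − e^(-1.609333)) = 0.75 × (1 − 0.200021) = 0.599984.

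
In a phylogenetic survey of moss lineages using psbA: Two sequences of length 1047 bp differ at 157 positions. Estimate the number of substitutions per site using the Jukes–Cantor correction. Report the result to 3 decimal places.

0.167

p = 157/1047 ≈ 0.149952.
d = −(3/4) ln(1 − 4p/3) = −0.75 ln(1 − 0.199936) = −0.75 ln(0.800064)
  = −0.75 × (-0.223064) = 0.167298 substitutions/site.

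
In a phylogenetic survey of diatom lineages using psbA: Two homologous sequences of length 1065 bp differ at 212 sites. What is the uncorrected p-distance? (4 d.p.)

p = 212/1065 = 0.199061… ≈ 0.1991 (to 4 d.p.).

0.1991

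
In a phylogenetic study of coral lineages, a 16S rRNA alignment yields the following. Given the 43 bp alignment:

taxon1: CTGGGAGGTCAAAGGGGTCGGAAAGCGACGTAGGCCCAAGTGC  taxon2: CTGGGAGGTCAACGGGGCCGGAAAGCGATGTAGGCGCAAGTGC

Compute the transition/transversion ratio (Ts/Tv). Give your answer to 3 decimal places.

1.000

Transitions are A↔G and C↔T; transversions are all other mismatches.
Transitions: 2. Transversions: 2.
R = 2/2 = 1.000.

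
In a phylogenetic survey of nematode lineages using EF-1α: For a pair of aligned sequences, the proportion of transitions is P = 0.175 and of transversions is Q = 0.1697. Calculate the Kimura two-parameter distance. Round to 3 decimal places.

0.470

Under the Kimura two-parameter model, d = −½ ln(1 − 2P − Q) − ¼ ln(1 − 2Q).
1 − 2P − Q = 0.4803, giving −½ ln(0.4803) = 0.366672.
1 − 2Q = 0.6606, giving −¼ ln(0.6606) = 0.103652.
d = 0.366672 + 0.103652 = 0.470324.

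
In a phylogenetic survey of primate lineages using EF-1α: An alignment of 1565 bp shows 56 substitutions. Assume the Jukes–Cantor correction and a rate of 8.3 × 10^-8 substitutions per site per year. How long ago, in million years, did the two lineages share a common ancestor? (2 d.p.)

p = 56/1565 ≈ 0.035783.
d = −(3/4) ln(1 − 4p/3) = −0.75 ln(1 − 0.047711) = −0.75 ln(0.952289)
  = −0.75 × (-0.048887) = 0.036665 substitutions/site.
Under a molecular clock d = 2μt, so t = d/(2μ) = 0.036665 / (2 × 8.3 × 10^-8) = 0.22 million years.

0.22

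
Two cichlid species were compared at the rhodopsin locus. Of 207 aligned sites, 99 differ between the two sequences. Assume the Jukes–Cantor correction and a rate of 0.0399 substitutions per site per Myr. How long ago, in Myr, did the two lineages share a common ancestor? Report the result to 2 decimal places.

9.54

p = 99/207 ≈ 0.478261.
d = −(3/4) ln(1 − 4p/3) = −0.75 ln(1 − 0.637681) = −0.75 ln(0.362319)
  = −0.75 × (-1.015230) = 0.761423 substitutions/site.
Under a molecular clock d = 2μt, so t = d/(2μ) = 0.761423 / (2 × 0.0399) = 9.54 Myr.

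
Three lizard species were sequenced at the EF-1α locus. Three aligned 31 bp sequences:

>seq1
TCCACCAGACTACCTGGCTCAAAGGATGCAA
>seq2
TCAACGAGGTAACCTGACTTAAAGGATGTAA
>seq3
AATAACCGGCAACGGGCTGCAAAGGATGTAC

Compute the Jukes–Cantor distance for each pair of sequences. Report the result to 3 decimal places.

seq1–seq2: 8/31 sites differ → p ≈ 0.258065, d = −0.75 ln(1 − 0.344087) = 0.316295 ≈ 0.316.
seq1–seq3: 14/31 sites differ → p ≈ 0.451613, d = −0.75 ln(1 − 0.602151) = 0.691262 ≈ 0.691.
seq2–seq3: 14/31 sites differ → p ≈ 0.451613, d = −0.75 ln(1 − 0.602151) = 0.691262 ≈ 0.691.

d(seq1,seq2) = 0.316, d(seq1,seq3) = 0.691, d(seq2,seq3) = 0.691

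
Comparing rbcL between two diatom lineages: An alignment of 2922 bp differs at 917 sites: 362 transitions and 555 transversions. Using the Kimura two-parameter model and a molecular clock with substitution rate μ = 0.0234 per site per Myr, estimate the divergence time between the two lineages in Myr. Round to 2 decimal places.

P = 362/2922 ≈ 0.123888 and Q = 555/2922 ≈ 0.189938.
Under the Kimura two-parameter model, d = −½ ln(1 − 2P − Q) − ¼ ln(1 − 2Q).
1 − 2P − Q = 0.562286, giving −½ ln(0.562286) = 0.287872.
1 − 2Q = 0.620124, giving −¼ ln(0.620124) = 0.119459.
d = 0.287872 + 0.119459 = 0.407331.
Under a molecular clock d = 2μt, so t = d/(2μ) = 0.407331 / (2 × 0.0234) = 8.70 Myr.

8.70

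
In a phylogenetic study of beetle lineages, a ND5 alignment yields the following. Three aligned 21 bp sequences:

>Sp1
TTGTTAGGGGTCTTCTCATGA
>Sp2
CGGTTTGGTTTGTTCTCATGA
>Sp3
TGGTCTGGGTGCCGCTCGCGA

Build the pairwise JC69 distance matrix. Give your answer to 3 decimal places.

d(Sp1,Sp2) = 0.360, d(Sp1,Sp3) = 0.635, d(Sp2,Sp3) = 0.635

Sp1–Sp2: 6/21 sites differ → p ≈ 0.285714, d = −0.75 ln(1 − 0.380952) = 0.359679 ≈ 0.360.
Sp1–Sp3: 9/21 sites differ → p ≈ 0.428571, d = −0.75 ln(1 − 0.571428) = 0.635472 ≈ 0.635.
Sp2–Sp3: 9/21 sites differ → p ≈ 0.428571, d = −0.75 ln(1 − 0.571428) = 0.635472 ≈ 0.635.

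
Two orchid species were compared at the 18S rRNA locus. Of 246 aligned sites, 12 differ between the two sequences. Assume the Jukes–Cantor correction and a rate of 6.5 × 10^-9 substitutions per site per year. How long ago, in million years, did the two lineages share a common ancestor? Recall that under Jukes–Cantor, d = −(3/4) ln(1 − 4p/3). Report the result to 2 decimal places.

p = 12/246 ≈ 0.04878.
d = −(3/4) ln(1 − 4p/3) = −0.75 ln(1 − 0.06504) = −0.75 ln(0.93496)
  = −0.75 × (-0.067252) = 0.050439 substitutions/site.
Under a molecular clock d = 2μt, so t = d/(2μ) = 0.050439 / (2 × 6.5 × 10^-9) = 3.88 million years.

3.88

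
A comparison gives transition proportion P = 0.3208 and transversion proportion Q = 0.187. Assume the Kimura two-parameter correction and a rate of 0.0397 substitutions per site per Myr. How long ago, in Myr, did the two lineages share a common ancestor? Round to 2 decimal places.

Under the Kimura two-parameter model, d = −½ ln(1 − 2P − Q) − ¼ ln(1 − 2Q).
1 − 2P − Q = 0.1714, giving −½ ln(0.1714) = 0.881878.
1 − 2Q = 0.626, giving −¼ ln(0.626) = 0.117101.
d = 0.881878 + 0.117101 = 0.998979.
Under a molecular clock d = 2μt, so t = d/(2μ) = 0.998979 / (2 × 0.0397) = 12.58 Myr.

12.58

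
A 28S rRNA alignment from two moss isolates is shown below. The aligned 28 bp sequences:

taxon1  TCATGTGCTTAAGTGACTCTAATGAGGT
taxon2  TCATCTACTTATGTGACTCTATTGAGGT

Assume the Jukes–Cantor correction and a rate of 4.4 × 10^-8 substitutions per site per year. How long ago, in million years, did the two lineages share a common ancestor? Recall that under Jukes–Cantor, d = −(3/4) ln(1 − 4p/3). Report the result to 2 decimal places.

The sequences differ at 4 of 28 sites (5, 7, 12, 22), so p = 4/28 ≈ 0.142857.
d = −(3/4) ln(1 − 4p/3) = −0.75 ln(1 − 0.190476) = −0.75 ln(0.809524)
  = −0.75 × (-0.211309) = 0.158482 substitutions/site.
Under a molecular clock d = 2μt, so t = d/(2μ) = 0.158482 / (2 × 4.4 × 10^-8) = 1.80 million years.

1.80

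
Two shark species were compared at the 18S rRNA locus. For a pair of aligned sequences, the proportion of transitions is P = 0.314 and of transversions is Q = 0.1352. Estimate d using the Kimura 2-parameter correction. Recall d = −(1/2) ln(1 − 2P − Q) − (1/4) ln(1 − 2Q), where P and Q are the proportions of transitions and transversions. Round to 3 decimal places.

0.799

Under the Kimura two-parameter model, d = −½ ln(1 − 2P − Q) − ¼ ln(1 − 2Q).
1 − 2P − Q = 0.2368, giving −½ ln(0.2368) = 0.720270.
1 − 2Q = 0.7296, giving −¼ ln(0.7296) = 0.078815.
d = 0.720270 + 0.078815 = 0.799085.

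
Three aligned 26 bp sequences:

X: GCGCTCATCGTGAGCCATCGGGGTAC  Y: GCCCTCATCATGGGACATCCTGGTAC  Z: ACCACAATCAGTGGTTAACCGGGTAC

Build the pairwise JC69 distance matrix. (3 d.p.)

d(X,Y) = 0.276, d(X,Z) = 0.824, d(Y,Z) = 0.539

X–Y: 6/26 sites differ → p ≈ 0.230769, d = −0.75 ln(1 − 0.307692) = 0.275793 ≈ 0.276.
X–Z: 13/26 sites differ → p = 0.5, d = −0.75 ln(1 − 0.666667) = 0.823960 ≈ 0.824.
Y–Z: 10/26 sites differ → p ≈ 0.384615, d = −0.75 ln(1 − 0.51282) = 0.539341 ≈ 0.539.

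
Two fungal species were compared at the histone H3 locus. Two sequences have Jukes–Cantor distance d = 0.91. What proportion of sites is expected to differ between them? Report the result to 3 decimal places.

0.527

p = (3/4)(1 − e^(−4d/3)) = 0.75 × (1 − e^(-1.213333)) = 0.75 × (1 − 0.297205) = 0.527096.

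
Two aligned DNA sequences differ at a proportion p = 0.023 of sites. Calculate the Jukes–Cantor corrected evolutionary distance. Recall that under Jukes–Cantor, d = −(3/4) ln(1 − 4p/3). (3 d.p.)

0.023

d = −(3/4) ln(1 − 4p/3) = −0.75 ln(1 − 0.030667) = −0.75 ln(0.969333)
  = −0.75 × (-0.031147) = 0.023360 substitutions/site.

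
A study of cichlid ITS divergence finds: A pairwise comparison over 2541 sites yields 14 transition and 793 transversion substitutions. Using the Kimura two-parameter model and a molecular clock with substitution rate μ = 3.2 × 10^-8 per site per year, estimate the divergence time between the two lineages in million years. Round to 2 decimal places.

P = 14/2541 ≈ 0.00551 and Q = 793/2541 ≈ 0.312082.
Under the Kimura two-parameter model, d = −½ ln(1 − 2P − Q) − ¼ ln(1 − 2Q).
1 − 2P − Q = 0.676898, giving −½ ln(0.676898) = 0.195117.
1 − 2Q = 0.375836, giving −¼ ln(0.375836) = 0.244651.
d = 0.195117 + 0.244651 = 0.439768.
Under a molecular clock d = 2μt, so t = d/(2μ) = 0.439768 / (2 × 3.2 × 10^-8) = 6.87 million years.

6.87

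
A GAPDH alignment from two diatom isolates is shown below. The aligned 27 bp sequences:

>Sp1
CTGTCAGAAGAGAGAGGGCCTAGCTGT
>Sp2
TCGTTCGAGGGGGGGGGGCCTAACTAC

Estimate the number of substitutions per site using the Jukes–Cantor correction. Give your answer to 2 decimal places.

The sequences differ at 11 of 27 sites, so p = 11/27 ≈ 0.407407.
d = −(3/4) ln(1 − 4p/3) = −0.75 ln(1 − 0.543209) = −0.75 ln(0.456791)
  = −0.75 × (-0.783529) = 0.587647 substitutions/site.

0.59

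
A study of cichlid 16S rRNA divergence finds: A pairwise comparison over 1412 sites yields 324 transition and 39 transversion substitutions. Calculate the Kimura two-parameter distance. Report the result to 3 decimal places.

0.348

P = 324/1412 ≈ 0.229462 and Q = 39/1412 ≈ 0.02762.
Under the Kimura two-parameter model, d = −½ ln(1 − 2P − Q) − ¼ ln(1 − 2Q).
1 − 2P − Q = 0.513456, giving −½ ln(0.513456) = 0.333295.
1 − 2Q = 0.94476, giving −¼ ln(0.94476) = 0.014206.
d = 0.333295 + 0.014206 = 0.347501.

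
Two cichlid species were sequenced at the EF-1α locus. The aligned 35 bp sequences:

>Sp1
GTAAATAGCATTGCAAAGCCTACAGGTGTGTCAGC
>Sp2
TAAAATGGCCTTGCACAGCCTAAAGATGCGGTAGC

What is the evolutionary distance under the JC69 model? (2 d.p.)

0.36

The sequences differ at 10 of 35 sites (1, 2, 7, 10, 16, 23, 26, 29, 31, 32), so p = 10/35 ≈ 0.285714.
d = −(3/4) ln(1 − 4p/3) = −0.75 ln(1 − 0.380952) = −0.75 ln(0.619048)
  = −0.75 × (-0.479572) = 0.359679 substitutions/site.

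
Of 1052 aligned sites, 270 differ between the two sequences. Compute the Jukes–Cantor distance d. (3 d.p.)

0.314

p = 270/1052 ≈ 0.256654.
d = −(3/4) ln(1 − 4p/3) = −0.75 ln(1 − 0.342205) = −0.75 ln(0.657795)
  = −0.75 × (-0.418862) = 0.314147 substitutions/site.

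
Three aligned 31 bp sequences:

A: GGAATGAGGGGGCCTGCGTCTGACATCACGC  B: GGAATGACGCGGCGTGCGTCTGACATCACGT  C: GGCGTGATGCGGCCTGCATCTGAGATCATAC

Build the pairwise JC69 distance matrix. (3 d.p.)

d(A,B) = 0.142, d(A,C) = 0.316, d(B,C) = 0.367

A–B: 4/31 sites differ → p ≈ 0.129032, d = −0.75 ln(1 − 0.172043) = 0.141596 ≈ 0.142.
A–C: 8/31 sites differ → p ≈ 0.258065, d = −0.75 ln(1 − 0.344087) = 0.316295 ≈ 0.316.
B–C: 9/31 sites differ → p ≈ 0.290323, d = −0.75 ln(1 − 0.387097) = 0.367161 ≈ 0.367.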